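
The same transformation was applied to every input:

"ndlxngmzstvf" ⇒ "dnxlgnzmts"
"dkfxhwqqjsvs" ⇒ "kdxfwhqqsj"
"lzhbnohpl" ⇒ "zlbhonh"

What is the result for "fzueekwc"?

Each output is the input with this applied: delete the last 2 characters, then swap each adjacent pair of characters (1↔2, 3↔4, ...).
Applying both steps to "fzueekwc": "fzueek", then "zfeuke".

zfeuke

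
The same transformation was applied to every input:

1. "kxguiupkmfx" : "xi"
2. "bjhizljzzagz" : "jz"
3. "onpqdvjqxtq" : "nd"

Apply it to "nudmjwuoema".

Each output is the input with this applied: keep one character in every 3, starting at position 2 (positions 2nd, 5th, 8th, ...), then delete the last 2 characters.
"nudmjwuoema" → "ujoa" → "uj".

uj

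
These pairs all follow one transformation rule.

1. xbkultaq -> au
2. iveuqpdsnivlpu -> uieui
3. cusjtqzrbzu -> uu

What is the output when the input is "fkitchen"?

ei

The pattern: move the last 3 characters to the front (rotate right by 3), then keep only the vowels.
On "fkitchen": the first step gives "henfkitc", and the second then gives "ei".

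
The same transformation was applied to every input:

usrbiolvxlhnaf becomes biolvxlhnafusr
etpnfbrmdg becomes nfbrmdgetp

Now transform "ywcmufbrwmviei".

In each case the input is transformed by: move the first 3 characters to the end (rotate left by 3).
Doing the same to "ywcmufbrwmviei": "mufbrwmvieiywc".

mufbrwmvieiywc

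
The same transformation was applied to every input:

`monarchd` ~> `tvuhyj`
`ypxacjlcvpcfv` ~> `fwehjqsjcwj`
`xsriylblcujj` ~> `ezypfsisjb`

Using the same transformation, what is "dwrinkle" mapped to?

The rule is to delete the last 2 characters, then shift every letter 7 places forward in the alphabet (wrapping around).
For "dwrinkle", step one produces "dwrink"; step two turns that into "kdypur".

kdypur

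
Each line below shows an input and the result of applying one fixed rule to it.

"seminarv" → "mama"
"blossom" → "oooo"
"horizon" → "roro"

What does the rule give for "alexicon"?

ecec

Rule — keep one character in every 3, starting at position 3 (positions 3rd, 6th, 9th, ...), then write the whole string twice.
Starting from "alexicon": after the first operation, "ec"; after the second, "ecec".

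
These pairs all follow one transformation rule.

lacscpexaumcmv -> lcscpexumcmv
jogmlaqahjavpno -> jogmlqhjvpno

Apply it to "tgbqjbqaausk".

tgbqjbqusk

The transformation: remove every "a".
Doing the same to "tgbqjbqaausk": "tgbqjbqusk".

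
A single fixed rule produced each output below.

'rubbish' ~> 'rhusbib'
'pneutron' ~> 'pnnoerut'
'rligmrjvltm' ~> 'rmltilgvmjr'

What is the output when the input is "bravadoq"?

bqroadva

Looking at the pairs, the operation is to take characters alternately from the front and the back (1st, last, 2nd, 2nd-last, ...).
Doing the same to "bravadoq": "bqroadva".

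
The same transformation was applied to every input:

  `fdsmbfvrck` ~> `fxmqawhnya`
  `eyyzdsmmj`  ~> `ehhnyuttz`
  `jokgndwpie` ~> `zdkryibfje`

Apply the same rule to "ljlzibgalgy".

tbgvbwdugeg

Looking at the pairs, the operation is to shift every letter 5 places backward in the alphabet (wrapping around), then reverse the string.
"ljlzibgalgy" → "gegudwbvgbt" → "tbgvbwdugeg".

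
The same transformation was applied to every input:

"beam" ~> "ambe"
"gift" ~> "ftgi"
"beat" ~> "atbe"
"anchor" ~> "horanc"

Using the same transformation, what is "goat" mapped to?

The pattern: swap the front and back halves of the string.
For "goat" the result is "atgo".

atgo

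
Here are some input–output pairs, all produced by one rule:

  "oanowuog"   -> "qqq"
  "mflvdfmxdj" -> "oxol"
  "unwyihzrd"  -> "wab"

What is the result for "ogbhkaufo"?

The pattern: shift every letter 2 places forward in the alphabet (wrapping around), then keep one character in every 3, starting at position 1 (positions 1st, 4th, 7th, ...).
Applying both steps to "ogbhkaufo": "qidjmcwhq", then "qjw".

qjw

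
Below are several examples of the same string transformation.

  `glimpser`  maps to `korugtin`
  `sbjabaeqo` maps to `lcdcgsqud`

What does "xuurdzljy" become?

wtfbnlazw

Each output is the input with this applied: move the first 2 characters to the end (rotate left by 2), then shift every letter 2 places forward in the alphabet (wrapping around).
Working it through for "xuurdzljy": intermediate "urdzljyxu", final "wtfbnlazw".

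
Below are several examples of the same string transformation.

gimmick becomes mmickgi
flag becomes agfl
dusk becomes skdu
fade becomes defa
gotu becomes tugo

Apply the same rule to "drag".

Looking at the pairs, the operation is to move the first 2 characters to the end (rotate left by 2).
Applying that to "drag" gives "agdr".

agdr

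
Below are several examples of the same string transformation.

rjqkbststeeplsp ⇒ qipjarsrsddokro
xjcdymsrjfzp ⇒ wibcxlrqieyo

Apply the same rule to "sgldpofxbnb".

In each case the input is transformed by: shift every letter 1 place backward in the alphabet (wrapping around).
Applying that to "sgldpofxbnb" gives "rfkconewama".

rfkconewama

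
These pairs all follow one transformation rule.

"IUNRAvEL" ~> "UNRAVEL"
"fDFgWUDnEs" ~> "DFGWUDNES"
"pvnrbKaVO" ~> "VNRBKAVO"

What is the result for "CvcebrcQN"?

VCEBRCQN

In each case the input is transformed by: delete the first character, then convert every letter to uppercase.
On "CvcebrcQN": the first step gives "vcebrcQN", and the second then gives "VCEBRCQN".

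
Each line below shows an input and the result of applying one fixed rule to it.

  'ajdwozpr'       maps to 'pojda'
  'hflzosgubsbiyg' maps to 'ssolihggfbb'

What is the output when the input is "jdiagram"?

igdaa

Looking at the pairs, the operation is to sort the characters into reverse alphabetical order, then delete the first 3 characters.
On "jdiagram" that produces "igdaa".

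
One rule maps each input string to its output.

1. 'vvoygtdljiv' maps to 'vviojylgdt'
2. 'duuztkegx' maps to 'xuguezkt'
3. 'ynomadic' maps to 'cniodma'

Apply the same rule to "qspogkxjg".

The pattern: take characters alternately from the front and the back (1st, last, 2nd, 2nd-last, ...), then delete the first character.
Applying both steps to "qspogkxjg": "qgsjpxokg", then "gsjpxokg".

gsjpxokg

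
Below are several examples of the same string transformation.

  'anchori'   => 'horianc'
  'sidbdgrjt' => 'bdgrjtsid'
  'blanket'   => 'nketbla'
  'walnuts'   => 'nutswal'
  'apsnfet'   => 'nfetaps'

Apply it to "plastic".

Looking at the pairs, the operation is to move the first 3 characters to the end (rotate left by 3).
On "plastic" that produces "sticpla".

sticpla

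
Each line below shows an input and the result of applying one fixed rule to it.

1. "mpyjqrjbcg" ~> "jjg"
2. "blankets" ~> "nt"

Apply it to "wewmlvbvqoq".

Rule — move the first character to the end, then keep one character in every 3, starting at position 3 (positions 3rd, 6th, 9th, ...).
For "wewmlvbvqoq" the result is "mbo".

mbo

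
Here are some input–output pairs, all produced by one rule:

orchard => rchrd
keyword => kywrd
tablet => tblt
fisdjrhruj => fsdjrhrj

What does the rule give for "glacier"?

glcr

Looking at the pairs, the operation is to remove every vowel.
"glacier" → "glcr".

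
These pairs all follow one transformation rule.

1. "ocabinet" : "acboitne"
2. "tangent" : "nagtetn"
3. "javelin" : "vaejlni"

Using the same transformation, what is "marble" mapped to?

rabmle

What's happening: move the first 2 characters to the end (rotate left by 2), then take characters alternately from the front and the back (1st, last, 2nd, 2nd-last, ...).
Doing the same to "marble": "rabmle".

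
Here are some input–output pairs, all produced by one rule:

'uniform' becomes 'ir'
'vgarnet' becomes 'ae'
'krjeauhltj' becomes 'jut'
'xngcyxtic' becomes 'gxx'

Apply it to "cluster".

ue

Rule — swap the first and last characters, then keep one character in every 3, starting at position 3 (positions 3rd, 6th, 9th, ...).
For "cluster", step one produces "rlustec"; step two turns that into "ue".
(Check on "uniform": → "mniforu" → "ir" ✓)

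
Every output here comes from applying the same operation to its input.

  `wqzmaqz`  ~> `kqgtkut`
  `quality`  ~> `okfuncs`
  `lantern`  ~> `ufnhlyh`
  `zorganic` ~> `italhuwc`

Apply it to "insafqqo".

hcumkzik

Looking at the pairs, the operation is to swap each adjacent pair of characters (1↔2, 3↔4, ...), then shift every letter 6 places backward in the alphabet (wrapping around).
Applying both steps to "insafqqo": "niasqfoq", then "hcumkzik".
(Check on "zorganic": → "ozgrnaci" → "italhuwc" ✓)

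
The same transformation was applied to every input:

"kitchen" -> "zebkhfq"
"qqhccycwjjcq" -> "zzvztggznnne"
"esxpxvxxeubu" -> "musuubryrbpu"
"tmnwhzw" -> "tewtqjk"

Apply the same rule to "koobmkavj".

Each output is the input with this applied: move the first 3 characters to the end (rotate left by 3), then shift every letter 3 places backward in the alphabet (wrapping around).
Working it through for "koobmkavj": intermediate "bmkavjkoo", final "yjhxsghll".

yjhxsghll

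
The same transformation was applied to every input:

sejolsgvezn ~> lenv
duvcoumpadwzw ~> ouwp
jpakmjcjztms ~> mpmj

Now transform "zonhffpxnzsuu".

fosx

In each case the input is transformed by: keep one character in every 3, starting at position 2 (positions 2nd, 5th, 8th, ...), then swap each adjacent pair of characters (1↔2, 3↔4, ...).
Applying that to "zonhffpxnzsuu" gives "fosx".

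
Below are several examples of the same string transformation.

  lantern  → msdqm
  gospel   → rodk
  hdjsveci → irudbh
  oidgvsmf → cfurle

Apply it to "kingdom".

mfcnl

What's happening: delete the first 2 characters, then shift every letter 1 place backward in the alphabet (wrapping around).
Working it through for "kingdom": intermediate "ngdom", final "mfcnl".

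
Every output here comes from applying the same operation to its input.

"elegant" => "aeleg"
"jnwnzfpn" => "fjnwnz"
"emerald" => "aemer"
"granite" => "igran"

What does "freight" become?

What's happening: delete the last 2 characters, then move the last character to the front.
Doing the same to "freight": "gfrei".

gfrei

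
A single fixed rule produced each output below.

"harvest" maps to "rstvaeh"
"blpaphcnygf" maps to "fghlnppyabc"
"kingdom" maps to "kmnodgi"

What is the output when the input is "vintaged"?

gintvade

The rule is to sort the characters into alphabetical order, then move the first 3 characters to the end (rotate left by 3).
On "vintaged": the first step gives "adegintv", and the second then gives "gintvade".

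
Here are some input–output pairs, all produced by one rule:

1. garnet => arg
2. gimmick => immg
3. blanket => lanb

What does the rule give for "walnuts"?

alnw

The rule is to delete the last 3 characters, then move the first character to the end.
Applying both steps to "walnuts": "waln", then "alnw".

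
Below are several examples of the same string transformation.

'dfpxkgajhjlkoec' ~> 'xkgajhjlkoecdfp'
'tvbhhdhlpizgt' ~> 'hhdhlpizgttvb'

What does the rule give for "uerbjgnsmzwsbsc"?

The rule is to move the first 3 characters to the end (rotate left by 3).
Doing the same to "uerbjgnsmzwsbsc": "bjgnsmzwsbscuer".

bjgnsmzwsbscuer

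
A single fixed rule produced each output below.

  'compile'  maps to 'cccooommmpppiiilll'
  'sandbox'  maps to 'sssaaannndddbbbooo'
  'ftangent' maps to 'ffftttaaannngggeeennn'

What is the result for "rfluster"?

rrrfffllluuusssttteee

In each case the input is transformed by: delete the last character, then repeat every character 3 times.
"rfluster" → "rfluste" → "rrrfffllluuusssttteee".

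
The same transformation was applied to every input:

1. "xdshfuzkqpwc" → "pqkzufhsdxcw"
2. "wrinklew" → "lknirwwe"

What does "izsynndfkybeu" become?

bykfdnnysziue

The transformation: reverse the string, then move the first 2 characters to the end (rotate left by 2).
Starting from "izsynndfkybeu": after the first operation, "uebykfdnnyszi"; after the second, "bykfdnnysziue".
(Check on "wrinklew": → "welknirw" → "lknirwwe" ✓)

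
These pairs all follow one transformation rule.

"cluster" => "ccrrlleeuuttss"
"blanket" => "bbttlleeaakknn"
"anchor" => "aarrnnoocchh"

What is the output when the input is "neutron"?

The pattern: take characters alternately from the front and the back (1st, last, 2nd, 2nd-last, ...), then double every character.
Starting from "neutron": after the first operation, "nneourt"; after the second, "nnnneeoouurrtt".
(Check on "blanket": → "btleakn" → "bbttlleeaakknn" ✓)

nnnneeoouurrtt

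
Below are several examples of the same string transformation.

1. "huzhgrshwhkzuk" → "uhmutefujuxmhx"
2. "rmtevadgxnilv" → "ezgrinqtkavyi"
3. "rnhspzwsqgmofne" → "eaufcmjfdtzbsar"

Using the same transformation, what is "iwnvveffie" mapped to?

The pattern: shift every letter 13 places forward in the alphabet (wrapping around) — i.e. ROT13.
Doing the same to "iwnvveffie": "vjaiirssvr".

vjaiirssvr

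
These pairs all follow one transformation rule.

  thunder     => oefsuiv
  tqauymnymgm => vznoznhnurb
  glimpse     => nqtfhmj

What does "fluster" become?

tufsgmv

In each case the input is transformed by: move the first 3 characters to the end (rotate left by 3), then shift every letter 1 place forward in the alphabet (wrapping around).
"fluster" → "sterflu" → "tufsgmv".
(Check on "glimpse": → "mpsegli" → "nqtfhmj" ✓)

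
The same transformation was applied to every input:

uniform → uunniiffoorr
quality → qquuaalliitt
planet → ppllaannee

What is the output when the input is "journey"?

jjoouurrnnee

The pattern: double every character, then delete the last 2 characters.
For "journey", step one produces "jjoouurrnneeyy"; step two turns that into "jjoouurrnnee".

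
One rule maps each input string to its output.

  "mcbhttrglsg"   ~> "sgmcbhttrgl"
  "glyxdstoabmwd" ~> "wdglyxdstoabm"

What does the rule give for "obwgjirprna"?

naobwgjirpr

What's happening: move the last 2 characters to the front (rotate right by 2).
"obwgjirprna" → "naobwgjirpr".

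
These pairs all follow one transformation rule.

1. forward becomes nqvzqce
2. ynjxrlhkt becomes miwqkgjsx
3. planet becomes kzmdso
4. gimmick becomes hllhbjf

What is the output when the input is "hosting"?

nrshmfg

The transformation: shift every letter 1 place backward in the alphabet (wrapping around), then move the first character to the end.
Applying both steps to "hosting": "gnrshmf", then "nrshmfg".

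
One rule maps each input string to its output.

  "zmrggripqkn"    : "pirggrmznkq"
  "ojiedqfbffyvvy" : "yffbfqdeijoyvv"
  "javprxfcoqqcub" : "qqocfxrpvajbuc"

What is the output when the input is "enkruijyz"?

iurknezyj

Looking at the pairs, the operation is to reverse the string, then move the first 3 characters to the end (rotate left by 3).
On "enkruijyz": the first step gives "zyjiurkne", and the second then gives "iurknezyj".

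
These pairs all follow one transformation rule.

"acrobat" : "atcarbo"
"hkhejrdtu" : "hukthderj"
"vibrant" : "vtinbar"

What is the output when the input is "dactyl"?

Each output is the input with this applied: take characters alternately from the front and the back (1st, last, 2nd, 2nd-last, ...).
For "dactyl" the result is "dlayct".

dlayct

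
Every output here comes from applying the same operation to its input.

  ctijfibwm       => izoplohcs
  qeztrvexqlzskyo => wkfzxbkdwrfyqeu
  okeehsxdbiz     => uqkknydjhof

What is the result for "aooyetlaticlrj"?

guuekzrgzoirxp

Each output is the input with this applied: shift every letter 6 places forward in the alphabet (wrapping around).
On "aooyetlaticlrj" that produces "guuekzrgzoirxp".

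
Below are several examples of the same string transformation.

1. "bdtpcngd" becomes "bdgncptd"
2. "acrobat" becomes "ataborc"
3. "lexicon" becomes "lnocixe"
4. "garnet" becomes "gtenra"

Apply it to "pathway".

pyawhta

In each case the input is transformed by: move the first character to the end, then reverse the string.
Working it through for "pathway": intermediate "athwayp", final "pyawhta".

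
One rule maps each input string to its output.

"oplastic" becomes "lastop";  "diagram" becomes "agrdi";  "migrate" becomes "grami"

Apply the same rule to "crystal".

ystcr

The pattern: delete the last 2 characters, then move the first 2 characters to the end (rotate left by 2).
For "crystal" the result is "ystcr".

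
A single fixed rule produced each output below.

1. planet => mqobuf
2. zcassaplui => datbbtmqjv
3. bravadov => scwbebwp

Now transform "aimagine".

In each case the input is transformed by: shift every letter 1 place forward in the alphabet (wrapping around), then swap each adjacent pair of characters (1↔2, 3↔4, ...).
Working it through for "aimagine": intermediate "bjnbhjof", final "jbbnjhfo".

jbbnjhfo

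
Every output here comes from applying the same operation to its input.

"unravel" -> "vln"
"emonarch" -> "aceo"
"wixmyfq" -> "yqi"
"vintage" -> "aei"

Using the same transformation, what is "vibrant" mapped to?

What's happening: move the first 3 characters to the end (rotate left by 3), then keep every other character starting from the second (positions 2nd, 4th, 6th, ...).
Applying both steps to "vibrant": "rantvib", then "ati".

ati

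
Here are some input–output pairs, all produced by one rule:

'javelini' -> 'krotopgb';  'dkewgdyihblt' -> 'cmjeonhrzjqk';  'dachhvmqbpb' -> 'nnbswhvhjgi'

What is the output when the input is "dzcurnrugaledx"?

axtxamgrkjdjfi

What's happening: move the first 3 characters to the end (rotate left by 3), then shift every letter 6 places forward in the alphabet (wrapping around).
Starting from "dzcurnrugaledx": after the first operation, "urnrugaledxdzc"; after the second, "axtxamgrkjdjfi".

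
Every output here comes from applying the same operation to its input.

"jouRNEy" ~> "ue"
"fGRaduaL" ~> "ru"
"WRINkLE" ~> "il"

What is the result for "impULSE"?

ps

The transformation: keep one character in every 3, starting at position 3 (positions 3rd, 6th, 9th, ...), then convert every letter to lowercase.
Applying both steps to "impULSE": "pS", then "ps".
(Check on "jouRNEy": → "uE" → "ue" ✓)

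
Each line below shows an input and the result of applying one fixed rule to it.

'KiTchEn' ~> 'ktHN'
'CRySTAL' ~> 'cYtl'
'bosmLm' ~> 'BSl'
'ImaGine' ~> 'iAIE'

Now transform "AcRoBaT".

arbt

The rule is to flip the case of every letter, then keep every other character starting from the first (positions 1st, 3rd, 5th, ...).
Working it through for "AcRoBaT": intermediate "aCrObAt", final "arbt".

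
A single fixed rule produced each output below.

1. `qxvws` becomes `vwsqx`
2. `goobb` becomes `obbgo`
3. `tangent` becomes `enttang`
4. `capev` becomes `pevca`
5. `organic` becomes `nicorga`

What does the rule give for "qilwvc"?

The rule is to move the last 3 characters to the front (rotate right by 3).
Doing the same to "qilwvc": "wvcqil".

wvcqil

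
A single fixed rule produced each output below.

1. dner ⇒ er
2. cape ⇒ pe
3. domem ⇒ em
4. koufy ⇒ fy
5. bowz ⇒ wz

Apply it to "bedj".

dj

What's happening: keep only the last 2 characters.
So "bedj" becomes "dj".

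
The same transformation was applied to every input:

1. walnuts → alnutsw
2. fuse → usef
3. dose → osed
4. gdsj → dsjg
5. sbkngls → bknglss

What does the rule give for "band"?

The rule is to move the first character to the end.
For "band" the result is "andb".

andb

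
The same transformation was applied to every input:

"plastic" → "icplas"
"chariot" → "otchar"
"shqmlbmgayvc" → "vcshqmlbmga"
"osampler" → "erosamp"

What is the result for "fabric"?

Looking at the pairs, the operation is to move the last 3 characters to the front (rotate right by 3), then delete the first character.
Starting from "fabric": after the first operation, "ricfab"; after the second, "icfab".
(Check on "shqmlbmgayvc": → "yvcshqmlbmga" → "vcshqmlbmga" ✓)

icfab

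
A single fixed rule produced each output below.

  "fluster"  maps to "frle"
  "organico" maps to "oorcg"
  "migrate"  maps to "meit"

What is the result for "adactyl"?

The transformation: take characters alternately from the front and the back (1st, last, 2nd, 2nd-last, ...), then delete the last 3 characters.
On "adactyl": the first step gives "aldyatc", and the second then gives "aldy".

aldy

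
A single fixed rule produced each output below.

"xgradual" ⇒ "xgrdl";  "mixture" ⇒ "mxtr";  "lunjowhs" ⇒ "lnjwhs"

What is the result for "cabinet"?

cbnt

The pattern: remove every vowel.
Applying that to "cabinet" gives "cbnt".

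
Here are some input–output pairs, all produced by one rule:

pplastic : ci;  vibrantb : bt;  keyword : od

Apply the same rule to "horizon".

zn

Each output is the input with this applied: swap each adjacent pair of characters (1↔2, 3↔4, ...), then keep only the last 2 characters.
On "horizon": the first step gives "ohirozn", and the second then gives "zn".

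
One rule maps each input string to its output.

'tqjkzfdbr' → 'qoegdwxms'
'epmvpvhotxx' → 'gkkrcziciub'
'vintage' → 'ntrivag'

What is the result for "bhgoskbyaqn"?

ndaoutbfxol

Rule — move the last 3 characters to the front (rotate right by 3), then shift every letter 13 places forward in the alphabet (wrapping around) — i.e. ROT13.
Starting from "bhgoskbyaqn": after the first operation, "aqnbhgoskby"; after the second, "ndaoutbfxol".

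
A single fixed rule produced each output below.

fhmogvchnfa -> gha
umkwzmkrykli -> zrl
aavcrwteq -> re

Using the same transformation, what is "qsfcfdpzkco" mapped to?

The pattern: delete the first 2 characters, then keep one character in every 3, starting at position 3 (positions 3rd, 6th, 9th, ...).
On "qsfcfdpzkco": the first step gives "fcfdpzkco", and the second then gives "fzo".

fzo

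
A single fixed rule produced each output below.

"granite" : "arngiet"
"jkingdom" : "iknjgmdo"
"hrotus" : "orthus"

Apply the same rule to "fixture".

Looking at the pairs, the operation is to move the first 2 characters to the end (rotate left by 2), then take characters alternately from the front and the back (1st, last, 2nd, 2nd-last, ...).
For "fixture" the result is "xitfuer".

xitfuer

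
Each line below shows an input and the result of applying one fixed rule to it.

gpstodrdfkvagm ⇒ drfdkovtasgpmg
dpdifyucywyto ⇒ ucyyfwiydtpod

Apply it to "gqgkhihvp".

Rule — take characters alternately from the front and the back (1st, last, 2nd, 2nd-last, ...), then reverse the string.
Doing the same to "gqgkhihvp": "hikhgvqpg".

hikhgvqpg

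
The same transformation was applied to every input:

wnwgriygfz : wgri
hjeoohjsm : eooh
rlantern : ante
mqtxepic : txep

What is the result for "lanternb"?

The rule is to delete the first 2 characters, then keep only the first 4 characters.
"lanternb" → "nter".

nter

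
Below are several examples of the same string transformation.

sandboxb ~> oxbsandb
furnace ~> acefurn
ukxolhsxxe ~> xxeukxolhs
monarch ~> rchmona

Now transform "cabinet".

netcabi

Looking at the pairs, the operation is to move the last 3 characters to the front (rotate right by 3).
For "cabinet" the result is "netcabi".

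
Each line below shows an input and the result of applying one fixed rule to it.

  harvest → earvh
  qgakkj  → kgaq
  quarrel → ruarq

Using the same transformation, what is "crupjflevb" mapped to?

erupjflc

Each output is the input with this applied: delete the last 2 characters, then swap the first and last characters.
Applying both steps to "crupjflevb": "crupjfle", then "erupjflc".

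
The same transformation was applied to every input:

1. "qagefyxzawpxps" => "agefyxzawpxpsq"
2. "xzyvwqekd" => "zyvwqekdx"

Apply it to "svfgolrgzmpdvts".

Each output is the input with this applied: move the first character to the end.
So "svfgolrgzmpdvts" becomes "vfgolrgzmpdvtss".

vfgolrgzmpdvtss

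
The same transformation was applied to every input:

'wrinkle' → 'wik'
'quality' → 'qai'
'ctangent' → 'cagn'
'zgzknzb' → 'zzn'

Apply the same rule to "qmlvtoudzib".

qltuz

Rule — swap each adjacent pair of characters (1↔2, 3↔4, ...), then keep every other character starting from the second (positions 2nd, 4th, 6th, ...).
Applying both steps to "qmlvtoudzib": "mqvlotduizb", then "qltuz".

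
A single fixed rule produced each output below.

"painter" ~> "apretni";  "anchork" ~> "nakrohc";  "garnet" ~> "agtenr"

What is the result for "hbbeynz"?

bhznyeb

The pattern: move the first 2 characters to the end (rotate left by 2), then reverse the string.
"hbbeynz" → "beynzhb" → "bhznyeb".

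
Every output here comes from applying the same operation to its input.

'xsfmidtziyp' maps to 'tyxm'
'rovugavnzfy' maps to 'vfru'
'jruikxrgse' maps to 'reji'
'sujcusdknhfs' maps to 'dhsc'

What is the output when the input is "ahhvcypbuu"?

puav

Rule — keep one character in every 3, starting at position 1 (positions 1st, 4th, 7th, ...), then move the last 2 characters to the front (rotate right by 2).
Working it through for "ahhvcypbuu": intermediate "avpu", final "puav".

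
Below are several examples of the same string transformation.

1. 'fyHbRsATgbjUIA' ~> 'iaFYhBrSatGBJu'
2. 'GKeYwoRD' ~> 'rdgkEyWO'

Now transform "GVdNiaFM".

Each output is the input with this applied: move the last 2 characters to the front (rotate right by 2), then flip the case of every letter.
For "GVdNiaFM", step one produces "FMGVdNia"; step two turns that into "fmgvDnIA".

fmgvDnIA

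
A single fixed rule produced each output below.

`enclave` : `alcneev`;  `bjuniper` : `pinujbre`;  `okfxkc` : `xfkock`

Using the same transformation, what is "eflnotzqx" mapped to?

What's happening: move the last 2 characters to the front (rotate right by 2), then reverse the string.
For "eflnotzqx", step one produces "qxeflnotz"; step two turns that into "ztonlfexq".

ztonlfexq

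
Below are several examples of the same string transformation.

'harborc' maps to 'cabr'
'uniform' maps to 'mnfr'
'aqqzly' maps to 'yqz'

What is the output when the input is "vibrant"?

Rule — move the last character to the front, then keep every other character starting from the first (positions 1st, 3rd, 5th, ...).
For "vibrant" the result is "tirn".

tirn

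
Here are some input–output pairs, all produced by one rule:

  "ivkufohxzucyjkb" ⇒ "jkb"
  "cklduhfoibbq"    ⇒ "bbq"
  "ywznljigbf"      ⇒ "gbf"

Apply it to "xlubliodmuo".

Rule — keep only the last 3 characters.
So "xlubliodmuo" becomes "muo".

muo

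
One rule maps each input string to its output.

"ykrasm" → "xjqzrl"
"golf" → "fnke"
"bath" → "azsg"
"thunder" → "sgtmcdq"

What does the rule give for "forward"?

What's happening: shift every letter 1 place backward in the alphabet (wrapping around).
"forward" → "enqvzqc".

enqvzqc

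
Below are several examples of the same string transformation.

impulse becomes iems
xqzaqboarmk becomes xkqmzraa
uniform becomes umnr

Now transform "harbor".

In each case the input is transformed by: take characters alternately from the front and the back (1st, last, 2nd, 2nd-last, ...), then delete the last 3 characters.
Working it through for "harbor": intermediate "hraorb", final "hra".

hra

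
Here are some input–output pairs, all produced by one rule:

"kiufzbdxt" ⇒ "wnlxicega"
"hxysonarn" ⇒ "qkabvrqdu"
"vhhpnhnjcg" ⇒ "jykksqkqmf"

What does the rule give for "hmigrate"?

hkpljudw

The transformation: move the last character to the front, then shift every letter 3 places forward in the alphabet (wrapping around).
"hmigrate" → "ehmigrat" → "hkpljudw".
(Check on "hxysonarn": → "nhxysonar" → "qkabvrqdu" ✓)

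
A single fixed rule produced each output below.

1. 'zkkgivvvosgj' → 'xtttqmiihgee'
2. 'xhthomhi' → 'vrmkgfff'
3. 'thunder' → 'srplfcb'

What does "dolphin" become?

The rule is to shift every letter 2 places backward in the alphabet (wrapping around), then sort the characters into reverse alphabetical order.
Working it through for "dolphin": intermediate "bmjnfgl", final "nmljgfb".

nmljgfb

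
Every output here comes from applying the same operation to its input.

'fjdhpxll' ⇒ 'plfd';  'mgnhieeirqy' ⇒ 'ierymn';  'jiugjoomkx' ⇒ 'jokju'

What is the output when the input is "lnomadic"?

Looking at the pairs, the operation is to keep every other character starting from the first (positions 1st, 3rd, 5th, ...), then move the first 2 characters to the end (rotate left by 2).
For "lnomadic", step one produces "loai"; step two turns that into "ailo".
(Check on "mgnhieeirqy": → "mniery" → "ierymn" ✓)

ailo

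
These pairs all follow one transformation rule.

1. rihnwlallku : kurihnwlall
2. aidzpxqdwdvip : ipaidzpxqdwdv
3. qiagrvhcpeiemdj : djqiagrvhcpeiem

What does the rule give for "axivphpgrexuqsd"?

The transformation: move the last 2 characters to the front (rotate right by 2).
Doing the same to "axivphpgrexuqsd": "sdaxivphpgrexuq".

sdaxivphpgrexuq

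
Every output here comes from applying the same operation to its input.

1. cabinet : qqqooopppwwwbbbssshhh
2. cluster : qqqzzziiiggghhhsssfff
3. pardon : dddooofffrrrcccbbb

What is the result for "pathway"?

dddooohhhvvvkkkooommm

The pattern: repeat every character 3 times, then shift every letter 12 places backward in the alphabet (wrapping around).
For "pathway", step one produces "pppaaattthhhwwwaaayyy"; step two turns that into "dddooohhhvvvkkkooommm".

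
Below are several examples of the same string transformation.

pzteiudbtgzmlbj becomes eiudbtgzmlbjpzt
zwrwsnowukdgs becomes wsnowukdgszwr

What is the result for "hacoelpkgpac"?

What's happening: move the first 3 characters to the end (rotate left by 3).
Doing the same to "hacoelpkgpac": "oelpkgpachac".

oelpkgpachac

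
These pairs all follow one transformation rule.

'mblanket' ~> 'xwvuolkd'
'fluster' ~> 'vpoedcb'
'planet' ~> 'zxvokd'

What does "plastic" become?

zvsmkdc

Each output is the input with this applied: shift every letter 10 places forward in the alphabet (wrapping around), then sort the characters into reverse alphabetical order.
Applying both steps to "plastic": "zvkcdsm", then "zvsmkdc".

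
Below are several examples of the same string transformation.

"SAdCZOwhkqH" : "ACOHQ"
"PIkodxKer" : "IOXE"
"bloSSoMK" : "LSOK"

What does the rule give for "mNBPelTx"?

NPLX

In each case the input is transformed by: keep every other character starting from the second (positions 2nd, 4th, 6th, ...), then convert every letter to uppercase.
Applying both steps to "mNBPelTx": "NPlx", then "NPLX".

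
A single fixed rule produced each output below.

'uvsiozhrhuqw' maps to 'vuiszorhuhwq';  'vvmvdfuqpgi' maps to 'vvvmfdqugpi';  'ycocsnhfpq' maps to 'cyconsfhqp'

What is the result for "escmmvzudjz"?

semcvmuzjdz

The pattern: swap each adjacent pair of characters (1↔2, 3↔4, ...).
For "escmmvzudjz" the result is "semcvmuzjdz".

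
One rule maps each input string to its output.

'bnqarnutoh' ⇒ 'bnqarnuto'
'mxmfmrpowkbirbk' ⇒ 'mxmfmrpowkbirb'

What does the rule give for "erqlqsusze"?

erqlqsusz

Rule — delete the last character.
Doing the same to "erqlqsusze": "erqlqsusz".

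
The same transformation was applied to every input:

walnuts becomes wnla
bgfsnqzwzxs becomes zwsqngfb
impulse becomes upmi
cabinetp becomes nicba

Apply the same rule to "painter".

Each output is the input with this applied: delete the last 3 characters, then sort the characters into reverse alphabetical order.
On "painter" that produces "pnia".

pnia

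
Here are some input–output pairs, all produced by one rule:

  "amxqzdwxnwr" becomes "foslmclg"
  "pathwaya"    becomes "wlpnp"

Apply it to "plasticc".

Rule — shift every letter 11 places backward in the alphabet (wrapping around), then delete the first 3 characters.
For "plasticc", step one produces "eaphixrr"; step two turns that into "hixrr".

hixrr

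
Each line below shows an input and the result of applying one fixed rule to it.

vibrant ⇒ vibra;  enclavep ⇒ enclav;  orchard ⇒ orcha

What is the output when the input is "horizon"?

horiz

The rule is to delete the last 2 characters.
For "horizon" the result is "horiz".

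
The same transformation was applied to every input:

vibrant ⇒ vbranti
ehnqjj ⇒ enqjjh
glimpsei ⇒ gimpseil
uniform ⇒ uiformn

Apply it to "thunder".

tunderh

The rule is to move the first character to the end, then swap the first and last characters.
Starting from "thunder": after the first operation, "hundert"; after the second, "tunderh".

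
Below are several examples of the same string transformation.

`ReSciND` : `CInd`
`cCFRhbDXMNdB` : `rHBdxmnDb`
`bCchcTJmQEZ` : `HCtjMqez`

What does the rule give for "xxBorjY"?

Looking at the pairs, the operation is to delete the first 3 characters, then flip the case of every letter.
"xxBorjY" → "orjY" → "ORJy".
(Check on "ReSciND": → "ciND" → "CInd" ✓)

ORJy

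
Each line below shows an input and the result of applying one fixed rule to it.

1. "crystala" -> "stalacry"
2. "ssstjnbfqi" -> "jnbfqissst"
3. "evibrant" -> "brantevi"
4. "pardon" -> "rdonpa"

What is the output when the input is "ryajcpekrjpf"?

The rule is to move the last character to the front, then swap the front and back halves of the string.
Applying both steps to "ryajcpekrjpf": "fryajcpekrjp", then "pekrjpfryajc".
(Check on "crystala": → "acrystal" → "stalacry" ✓)

pekrjpfryajc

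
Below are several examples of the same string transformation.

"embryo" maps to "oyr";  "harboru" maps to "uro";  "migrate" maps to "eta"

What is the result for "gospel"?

lep

In each case the input is transformed by: take characters alternately from the front and the back (1st, last, 2nd, 2nd-last, ...), then keep every other character starting from the second (positions 2nd, 4th, 6th, ...).
For "gospel" the result is "lep".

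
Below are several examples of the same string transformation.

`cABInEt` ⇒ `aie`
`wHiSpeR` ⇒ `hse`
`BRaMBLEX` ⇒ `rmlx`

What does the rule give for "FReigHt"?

rih

Looking at the pairs, the operation is to keep every other character starting from the second (positions 2nd, 4th, 6th, ...), then convert every letter to lowercase.
On "FReigHt" that produces "rih".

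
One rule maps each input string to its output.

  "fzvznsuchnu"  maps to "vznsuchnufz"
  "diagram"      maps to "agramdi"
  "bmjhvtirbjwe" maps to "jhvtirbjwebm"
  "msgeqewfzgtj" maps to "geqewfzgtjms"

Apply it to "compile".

mpileco

In each case the input is transformed by: move the first 2 characters to the end (rotate left by 2).
Doing the same to "compile": "mpileco".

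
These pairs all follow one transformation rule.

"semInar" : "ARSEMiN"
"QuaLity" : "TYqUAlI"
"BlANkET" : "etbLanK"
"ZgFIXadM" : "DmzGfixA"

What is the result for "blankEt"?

eTBLANK

Looking at the pairs, the operation is to flip the case of every letter, then move the last 2 characters to the front (rotate right by 2).
For "blankEt", step one produces "BLANKeT"; step two turns that into "eTBLANK".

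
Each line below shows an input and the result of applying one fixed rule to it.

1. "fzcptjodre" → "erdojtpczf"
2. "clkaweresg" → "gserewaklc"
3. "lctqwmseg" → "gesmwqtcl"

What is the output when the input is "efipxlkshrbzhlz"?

Each output is the input with this applied: reverse the string.
Doing the same to "efipxlkshrbzhlz": "zlhzbrhsklxpife".

zlhzbrhsklxpife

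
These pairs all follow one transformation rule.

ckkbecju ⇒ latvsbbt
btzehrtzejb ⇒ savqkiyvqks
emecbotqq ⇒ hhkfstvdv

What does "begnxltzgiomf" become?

The rule is to reverse the string, then shift every letter 9 places backward in the alphabet (wrapping around).
"begnxltzgiomf" → "fmoigztlxngeb" → "wdfzxqkcoexvs".

wdfzxqkcoexvs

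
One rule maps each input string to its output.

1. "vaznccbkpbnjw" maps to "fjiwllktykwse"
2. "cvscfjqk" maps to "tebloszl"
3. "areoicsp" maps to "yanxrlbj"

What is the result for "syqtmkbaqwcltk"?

thzcvtkjzflucb

In each case the input is transformed by: shift every letter 9 places forward in the alphabet (wrapping around), then swap the first and last characters.
"syqtmkbaqwcltk" → "bhzcvtkjzfluct" → "thzcvtkjzflucb".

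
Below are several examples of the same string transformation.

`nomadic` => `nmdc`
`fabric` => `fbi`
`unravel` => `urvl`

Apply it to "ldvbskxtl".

lvsxl

The transformation: keep every other character starting from the first (positions 1st, 3rd, 5th, ...).
For "ldvbskxtl" the result is "lvsxl".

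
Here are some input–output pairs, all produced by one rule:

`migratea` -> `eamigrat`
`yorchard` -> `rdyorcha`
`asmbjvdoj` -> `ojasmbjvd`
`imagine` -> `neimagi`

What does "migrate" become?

Rule — move the last 2 characters to the front (rotate right by 2).
"migrate" → "temigra".

temigra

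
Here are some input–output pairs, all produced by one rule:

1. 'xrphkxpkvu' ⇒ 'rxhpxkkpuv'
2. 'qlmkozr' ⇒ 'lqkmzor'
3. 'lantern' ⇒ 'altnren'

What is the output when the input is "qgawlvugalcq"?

The pattern: swap each adjacent pair of characters (1↔2, 3↔4, ...).
For "qgawlvugalcq" the result is "gqwavlgulaqc".

gqwavlgulaqc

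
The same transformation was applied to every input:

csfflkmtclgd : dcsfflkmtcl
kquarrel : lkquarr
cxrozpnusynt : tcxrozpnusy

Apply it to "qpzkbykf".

The rule is to move the last character to the front, then delete the last character.
For "qpzkbykf", step one produces "fqpzkbyk"; step two turns that into "fqpzkby".

fqpzkby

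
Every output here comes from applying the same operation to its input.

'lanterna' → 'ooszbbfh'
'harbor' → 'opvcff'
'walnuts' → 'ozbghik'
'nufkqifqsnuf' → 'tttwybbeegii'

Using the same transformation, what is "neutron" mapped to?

sbbcfhi

The pattern: sort the characters into alphabetical order, then shift every letter 12 places backward in the alphabet (wrapping around).
Applying both steps to "neutron": "ennortu", then "sbbcfhi".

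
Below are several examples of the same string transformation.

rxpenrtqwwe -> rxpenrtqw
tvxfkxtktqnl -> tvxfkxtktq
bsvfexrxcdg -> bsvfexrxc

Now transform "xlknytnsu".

In each case the input is transformed by: delete the last 2 characters.
Applying that to "xlknytnsu" gives "xlknytn".

xlknytn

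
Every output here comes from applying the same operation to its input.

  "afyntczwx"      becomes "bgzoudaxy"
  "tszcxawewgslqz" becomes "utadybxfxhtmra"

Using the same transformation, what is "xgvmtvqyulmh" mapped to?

yhwnuwrzvmni

The pattern: shift every letter 1 place forward in the alphabet (wrapping around).
So "xgvmtvqyulmh" becomes "yhwnuwrzvmni".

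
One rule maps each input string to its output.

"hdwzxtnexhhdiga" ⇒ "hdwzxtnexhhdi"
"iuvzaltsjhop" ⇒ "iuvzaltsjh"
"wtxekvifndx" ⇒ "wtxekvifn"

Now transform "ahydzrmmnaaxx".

What's happening: delete the last 2 characters.
Doing the same to "ahydzrmmnaaxx": "ahydzrmmnaa".

ahydzrmmnaa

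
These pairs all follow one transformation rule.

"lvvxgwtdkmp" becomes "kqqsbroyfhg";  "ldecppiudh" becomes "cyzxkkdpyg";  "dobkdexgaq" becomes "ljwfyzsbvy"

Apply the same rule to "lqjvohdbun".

The rule is to swap the first and last characters, then shift every letter 5 places backward in the alphabet (wrapping around).
On "lqjvohdbun": the first step gives "nqjvohdbul", and the second then gives "ileqjcywpg".

ileqjcywpg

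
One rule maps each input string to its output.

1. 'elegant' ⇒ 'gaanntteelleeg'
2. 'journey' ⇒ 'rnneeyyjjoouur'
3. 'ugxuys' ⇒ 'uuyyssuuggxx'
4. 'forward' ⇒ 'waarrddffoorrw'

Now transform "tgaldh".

llddhhttggaa

The transformation: double every character, then swap the front and back halves of the string.
On "tgaldh" that produces "llddhhttggaa".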